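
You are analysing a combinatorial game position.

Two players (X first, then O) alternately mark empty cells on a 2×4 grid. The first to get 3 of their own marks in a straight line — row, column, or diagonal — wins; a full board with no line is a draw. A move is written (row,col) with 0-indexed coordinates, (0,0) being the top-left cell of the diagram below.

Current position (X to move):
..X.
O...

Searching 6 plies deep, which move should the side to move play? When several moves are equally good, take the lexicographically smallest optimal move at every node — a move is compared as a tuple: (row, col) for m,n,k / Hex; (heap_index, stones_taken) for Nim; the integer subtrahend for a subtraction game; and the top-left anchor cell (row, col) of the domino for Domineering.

X's best at [..X./O...]: (0,1)

[..X./O...] X move#1: (0,0):+0/X.X./O..., (0,1):+1/.XX./O...*, (0,3):+0/..XX/O..., (1,1):+0/..X./OX.., (1,2):+0/..X./O.X., (1,3):+0/..X./O..X
[.XX./O...] O move#2: (0,0):-1/OXX./O...*, (0,3):-1/.XXO/O..., (1,1):-1/.XX./OO.., (1,2):-1/.XX./O.O., (1,3):-1/.XX./O..O
[OXX./O...] X move#3: (0,3):+1/OXXX/O...*, (1,1):+0/OXX./OX.., (1,2):+0/OXX./O.X., (1,3):+0/OXX./O..X
[OXXX/O...] end (terminal -1, O#4); searched ..X./O... to 6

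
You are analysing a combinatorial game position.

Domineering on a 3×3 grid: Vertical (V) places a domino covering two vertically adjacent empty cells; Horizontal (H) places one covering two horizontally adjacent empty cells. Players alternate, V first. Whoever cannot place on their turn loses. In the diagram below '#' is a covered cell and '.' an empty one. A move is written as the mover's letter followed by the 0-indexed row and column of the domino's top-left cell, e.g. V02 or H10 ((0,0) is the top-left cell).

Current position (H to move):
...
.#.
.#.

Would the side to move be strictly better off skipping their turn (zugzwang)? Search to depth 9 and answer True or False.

p1 H@[.../.#./.#.]: H00[##./.#./.#.]-1* H01[.##/.#./.#.]-1
p2 V@[##./.#./.#.]: V02[###/.##/.#.]+1* V10[##./##./##.]+1 V12[##./.##/.##]+1
p3 H@[###/.##/.#.] terminal -1; root [.../.#./.#.] d9
if H skipped the turn, V would face:
~ p1 V@[.../.#./.#.]: V00[#../##./.#.]+1* V02[..#/.##/.#.]+1 V10[.../##./##.]+1 V12[.../.##/.##]+1
~ p2 H@[#../##./.#.]: H01[###/##./.#.]-1*
~ p3 V@[###/##./.#.]: V12[###/###/.##]+1*
~ p4 H@[###/###/.##] terminal -1; root [.../.#./.#.] d9
compare (H): move=-1 vs pass=-1

zugzwang(.../.#./.#., H) = False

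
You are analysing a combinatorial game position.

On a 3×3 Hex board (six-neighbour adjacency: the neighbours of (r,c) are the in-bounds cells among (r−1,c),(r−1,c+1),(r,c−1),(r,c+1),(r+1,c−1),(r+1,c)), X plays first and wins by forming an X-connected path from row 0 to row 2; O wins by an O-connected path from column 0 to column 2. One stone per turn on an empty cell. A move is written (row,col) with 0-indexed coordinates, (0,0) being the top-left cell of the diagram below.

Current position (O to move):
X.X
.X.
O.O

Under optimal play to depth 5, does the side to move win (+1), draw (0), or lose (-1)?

value(X.X/.X./O.O, O) = +1

ply 1, O at X.X/.X./O.O | (0,1)=-1→XOX/.X./O.O; (1,0)=-1→X.X/OX./O.O; (1,2)=-1→X.X/.XO/O.O; (2,1)=+1→X.X/.X./OOO*
ply 2: X.X/.X./OOO is terminal -1 (X); from X.X/.X./O.O depth 5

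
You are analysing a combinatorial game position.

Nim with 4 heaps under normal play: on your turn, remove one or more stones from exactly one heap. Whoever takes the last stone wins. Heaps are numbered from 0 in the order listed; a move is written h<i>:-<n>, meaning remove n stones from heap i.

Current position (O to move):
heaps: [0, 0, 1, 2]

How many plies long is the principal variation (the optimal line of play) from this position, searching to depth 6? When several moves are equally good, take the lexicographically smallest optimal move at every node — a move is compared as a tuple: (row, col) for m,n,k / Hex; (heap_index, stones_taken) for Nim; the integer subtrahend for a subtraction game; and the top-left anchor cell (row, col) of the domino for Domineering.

PV length from [(0,0,1,2)]: 3 plies

ply 1, O at (0,0,1,2) | h2:-1=-1→(0,0,0,2); h3:-1=+1→(0,0,1,1)*; h3:-2=-1→(0,0,1,0)
ply 2, X at (0,0,1,1) | h2:-1=-1→(0,0,0,1)*; h3:-1=-1→(0,0,1,0)
ply 3, O at (0,0,0,1) | h3:-1=+1→(0,0,0,0)*
ply 4: (0,0,0,0) is terminal -1 (X); from (0,0,1,2) depth 6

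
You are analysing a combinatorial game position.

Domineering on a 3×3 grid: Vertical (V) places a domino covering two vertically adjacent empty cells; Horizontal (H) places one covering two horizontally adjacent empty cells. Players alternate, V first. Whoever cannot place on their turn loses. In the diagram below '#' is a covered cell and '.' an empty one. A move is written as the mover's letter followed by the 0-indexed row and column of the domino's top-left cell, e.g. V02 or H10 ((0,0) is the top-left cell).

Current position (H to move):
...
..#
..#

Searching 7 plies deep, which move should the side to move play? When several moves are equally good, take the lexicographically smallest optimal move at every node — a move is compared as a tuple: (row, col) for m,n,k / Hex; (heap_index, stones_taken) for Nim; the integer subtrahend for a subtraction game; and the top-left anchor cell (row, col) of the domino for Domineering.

p1 H@[.../..#/..#]: H00[##./..#/..#]-1 H01[.##/..#/..#]-1 H10[.../###/..#]+1* H20[.../..#/###]-1
p2 V@[.../###/..#] terminal -1; root [.../..#/..#] d7

H's best at [.../..#/..#]: H10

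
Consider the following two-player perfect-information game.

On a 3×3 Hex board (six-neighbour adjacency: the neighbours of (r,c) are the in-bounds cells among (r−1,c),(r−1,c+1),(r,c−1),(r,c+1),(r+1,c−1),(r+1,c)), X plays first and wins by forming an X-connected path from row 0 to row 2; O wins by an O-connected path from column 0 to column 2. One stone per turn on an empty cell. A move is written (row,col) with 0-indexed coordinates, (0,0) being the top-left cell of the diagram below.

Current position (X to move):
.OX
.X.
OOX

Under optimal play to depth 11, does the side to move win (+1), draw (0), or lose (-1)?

value(.OX/.X./OOX, X) = +1

ply 1, X at .OX/.X./OOX | (0,0)=-1→XOX/.X./OOX; (1,0)=-1→.OX/XX./OOX; (1,2)=+1→.OX/.XX/OOX*
ply 2: .OX/.XX/OOX is terminal -1 (O); from .OX/.X./OOX depth 11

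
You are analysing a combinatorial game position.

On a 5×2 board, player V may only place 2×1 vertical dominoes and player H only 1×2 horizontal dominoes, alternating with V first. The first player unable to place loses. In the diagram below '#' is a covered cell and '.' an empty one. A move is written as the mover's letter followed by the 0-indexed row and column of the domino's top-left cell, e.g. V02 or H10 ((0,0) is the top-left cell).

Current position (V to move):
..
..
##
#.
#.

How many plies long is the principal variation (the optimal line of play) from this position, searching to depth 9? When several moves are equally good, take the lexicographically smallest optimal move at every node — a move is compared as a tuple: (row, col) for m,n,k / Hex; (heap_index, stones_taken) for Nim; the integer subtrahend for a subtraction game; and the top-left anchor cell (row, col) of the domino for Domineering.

ply 1, V at ../../##/#./#. | V00=+1→#./#./##/#./#.*; V01=+1→.#/.#/##/#./#.; V31=-1→../../##/##/##
ply 2: #./#./##/#./#. is terminal -1 (H); from ../../##/#./#. depth 9

PV length from [../../##/#./#.]: 1 ply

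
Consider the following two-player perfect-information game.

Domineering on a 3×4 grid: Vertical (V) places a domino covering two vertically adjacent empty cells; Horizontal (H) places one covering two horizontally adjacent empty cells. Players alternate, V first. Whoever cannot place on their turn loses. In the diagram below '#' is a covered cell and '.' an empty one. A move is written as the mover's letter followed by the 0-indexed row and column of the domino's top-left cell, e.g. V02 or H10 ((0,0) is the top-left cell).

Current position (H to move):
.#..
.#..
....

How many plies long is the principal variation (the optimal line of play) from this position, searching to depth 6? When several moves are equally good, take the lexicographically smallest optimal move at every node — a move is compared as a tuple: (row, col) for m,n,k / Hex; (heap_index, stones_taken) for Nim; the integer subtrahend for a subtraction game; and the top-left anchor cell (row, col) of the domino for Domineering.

[.#../.#../....] H move#1: H02:-1/.###/.#../...., H12:+1/.#../.###/....*, H20:-1/.#../.#../##.., H21:-1/.#../.#../.##., H22:-1/.#../.#../..##
[.#../.###/....] V move#2: V00:-1/##../####/....*, V10:-1/.#../####/#...
[##../####/....] H move#3: H02:+1/####/####/....*, H20:+1/##../####/##.., H21:+1/##../####/.##., H22:+1/##../####/..##
[####/####/....] end (terminal -1, V#4); searched .#../.#../.... to 6

PV length from [.#../.#../....]: 3 plies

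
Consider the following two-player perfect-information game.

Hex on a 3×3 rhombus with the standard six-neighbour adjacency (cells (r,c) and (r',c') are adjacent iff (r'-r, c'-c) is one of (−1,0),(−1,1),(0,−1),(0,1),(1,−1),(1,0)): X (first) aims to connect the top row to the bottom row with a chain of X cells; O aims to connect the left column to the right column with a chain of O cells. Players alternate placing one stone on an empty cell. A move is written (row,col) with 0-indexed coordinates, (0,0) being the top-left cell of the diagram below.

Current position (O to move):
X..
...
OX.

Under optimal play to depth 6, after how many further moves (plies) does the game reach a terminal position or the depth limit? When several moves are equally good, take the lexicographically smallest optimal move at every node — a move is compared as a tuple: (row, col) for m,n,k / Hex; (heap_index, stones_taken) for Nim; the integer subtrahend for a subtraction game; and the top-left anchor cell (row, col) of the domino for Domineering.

PV length from [X../.../OX.]: 3 plies

ply 1, O at X../.../OX. | (0,1)=-1→XO./.../OX.; (0,2)=-1→X.O/.../OX.; (1,0)=-1→X../O../OX.; (1,1)=+1→X../.O./OX.*; (1,2)=-1→X../..O/OX.; (2,2)=-1→X../.../OXO
ply 2, X at X../.O./OX. | (0,1)=-1→XX./.O./OX.*; (0,2)=-1→X.X/.O./OX.; (1,0)=-1→X../XO./OX.; (1,2)=-1→X../.OX/OX.; (2,2)=-1→X../.O./OXX
ply 3, O at XX./.O./OX. | (0,2)=+1→XXO/.O./OX.*; (1,0)=+1→XX./OO./OX.; (1,2)=+1→XX./.OO/OX.; (2,2)=+1→XX./.O./OXO
ply 4: XXO/.O./OX. is terminal -1 (X); from X../.../OX. depth 6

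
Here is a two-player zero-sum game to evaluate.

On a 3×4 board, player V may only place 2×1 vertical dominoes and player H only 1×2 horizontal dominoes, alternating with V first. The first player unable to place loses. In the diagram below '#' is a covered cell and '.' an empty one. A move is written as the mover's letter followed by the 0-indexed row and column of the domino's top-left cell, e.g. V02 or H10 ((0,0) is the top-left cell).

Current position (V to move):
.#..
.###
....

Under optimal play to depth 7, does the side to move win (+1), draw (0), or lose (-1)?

value(.#../.###/...., V) = -1

ply 1, V at .#../.###/.... | V00=-1→##../####/....*; V10=-1→.#../####/#...
ply 2, H at ##../####/.... | H02=+1→####/####/....*; H20=+1→##../####/##..; H21=+1→##../####/.##.; H22=+1→##../####/..##
ply 3: ####/####/.... is terminal -1 (V); from .#../.###/.... depth 7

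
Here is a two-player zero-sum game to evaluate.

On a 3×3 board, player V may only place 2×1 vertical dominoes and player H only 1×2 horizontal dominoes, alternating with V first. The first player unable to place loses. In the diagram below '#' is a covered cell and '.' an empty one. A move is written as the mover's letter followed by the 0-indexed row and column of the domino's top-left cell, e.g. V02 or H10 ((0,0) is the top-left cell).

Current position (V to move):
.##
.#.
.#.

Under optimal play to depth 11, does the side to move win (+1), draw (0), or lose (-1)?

value(.##/.#./.#., V) = +1

p1 V@[.##/.#./.#.]: V00[###/##./.#.]+1* V10[.##/##./##.]+1 V12[.##/.##/.##]+1
p2 H@[###/##./.#.] terminal -1; root [.##/.#./.#.] d11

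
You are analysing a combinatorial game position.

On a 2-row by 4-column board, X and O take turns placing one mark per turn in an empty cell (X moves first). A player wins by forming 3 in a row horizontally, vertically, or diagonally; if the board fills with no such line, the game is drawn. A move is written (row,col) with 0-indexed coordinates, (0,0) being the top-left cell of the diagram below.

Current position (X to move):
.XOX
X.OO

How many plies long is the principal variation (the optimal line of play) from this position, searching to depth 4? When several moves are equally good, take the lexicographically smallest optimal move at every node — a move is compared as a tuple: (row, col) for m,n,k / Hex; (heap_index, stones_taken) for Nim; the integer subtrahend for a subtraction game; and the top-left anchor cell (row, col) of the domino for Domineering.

PV length from [.XOX/X.OO]: 2 plies

ply 1, X at .XOX/X.OO | (0,0)=-1→XXOX/X.OO; (1,1)=+0→.XOX/XXOO*
ply 2, O at .XOX/XXOO | (0,0)=+0→OXOX/XXOO*
ply 3: OXOX/XXOO is terminal +0 (X); from .XOX/X.OO depth 4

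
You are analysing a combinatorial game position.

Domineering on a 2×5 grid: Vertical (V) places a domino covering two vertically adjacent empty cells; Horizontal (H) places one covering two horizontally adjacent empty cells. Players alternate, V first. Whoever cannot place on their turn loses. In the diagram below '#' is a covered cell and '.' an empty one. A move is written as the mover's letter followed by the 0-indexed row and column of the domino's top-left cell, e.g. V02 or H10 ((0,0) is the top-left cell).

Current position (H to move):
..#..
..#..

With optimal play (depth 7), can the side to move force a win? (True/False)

p1 H@[..#../..#..]: H00[###../..#..]-1* H03[..###/..#..]-1 H10[..#../###..]-1 H13[..#../..###]-1
p2 V@[###../..#..]: V03[####./..##.]+1* V04[###.#/..#.#]+1
p3 H@[####./..##.]: H10[####./####.]-1*
p4 V@[####./####.]: V04[#####/#####]+1*
p5 H@[#####/#####] terminal -1; root [..#../..#..] d7

H winning at [..#../..#..]: False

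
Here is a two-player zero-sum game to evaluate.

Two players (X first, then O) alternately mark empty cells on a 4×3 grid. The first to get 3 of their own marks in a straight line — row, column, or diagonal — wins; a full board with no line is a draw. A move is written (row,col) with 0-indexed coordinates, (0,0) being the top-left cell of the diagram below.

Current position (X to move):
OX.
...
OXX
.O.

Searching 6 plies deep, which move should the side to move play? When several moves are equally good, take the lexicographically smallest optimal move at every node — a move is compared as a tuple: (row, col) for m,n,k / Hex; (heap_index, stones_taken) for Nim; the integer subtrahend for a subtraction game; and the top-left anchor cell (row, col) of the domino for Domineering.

p1 X@[OX./.../OXX/.O.]: (0,2)[OXX/.../OXX/.O.]-1 (1,0)[OX./X../OXX/.O.]+1* (1,1)[OX./.X./OXX/.O.]+1 (1,2)[OX./..X/OXX/.O.]-1 (3,0)[OX./.../OXX/XO.]-1 (3,2)[OX./.../OXX/.OX]-1
p2 O@[OX./X../OXX/.O.]: (0,2)[OXO/X../OXX/.O.]-1* (1,1)[OX./XO./OXX/.O.]-1 (1,2)[OX./X.O/OXX/.O.]-1 (3,0)[OX./X../OXX/OO.]-1 (3,2)[OX./X../OXX/.OO]-1
p3 X@[OXO/X../OXX/.O.]: (1,1)[OXO/XX./OXX/.O.]+1* (1,2)[OXO/X.X/OXX/.O.]-1 (3,0)[OXO/X../OXX/XO.]-1 (3,2)[OXO/X../OXX/.OX]+1
p4 O@[OXO/XX./OXX/.O.] terminal -1; root [OX./.../OXX/.O.] d6

X's best at [OX./.../OXX/.O.]: (1,0)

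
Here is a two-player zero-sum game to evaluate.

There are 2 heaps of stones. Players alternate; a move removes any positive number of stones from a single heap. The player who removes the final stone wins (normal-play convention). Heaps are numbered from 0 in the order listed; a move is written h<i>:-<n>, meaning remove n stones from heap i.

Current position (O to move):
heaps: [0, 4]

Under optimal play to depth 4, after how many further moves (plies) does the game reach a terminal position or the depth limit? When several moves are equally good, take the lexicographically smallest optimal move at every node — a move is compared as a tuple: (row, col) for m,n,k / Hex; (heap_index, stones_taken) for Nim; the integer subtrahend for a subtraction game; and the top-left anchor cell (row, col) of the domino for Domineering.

p1 O@[(0,4)]: h1:-1[(0,3)]-1 h1:-2[(0,2)]-1 h1:-3[(0,1)]-1 h1:-4[(0,0)]+1*
p2 X@[(0,0)] terminal -1; root [(0,4)] d4

PV length from [(0,4)]: 1 ply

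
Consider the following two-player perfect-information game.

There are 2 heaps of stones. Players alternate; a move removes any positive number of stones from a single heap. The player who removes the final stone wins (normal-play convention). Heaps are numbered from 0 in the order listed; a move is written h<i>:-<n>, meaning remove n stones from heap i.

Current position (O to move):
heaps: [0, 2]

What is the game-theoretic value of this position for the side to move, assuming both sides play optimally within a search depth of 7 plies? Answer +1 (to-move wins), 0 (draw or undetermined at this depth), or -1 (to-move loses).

p1 O@[(0,2)]: h1:-1[(0,1)]-1 h1:-2[(0,0)]+1*
p2 X@[(0,0)] terminal -1; root [(0,2)] d7

value((0,2), O) = +1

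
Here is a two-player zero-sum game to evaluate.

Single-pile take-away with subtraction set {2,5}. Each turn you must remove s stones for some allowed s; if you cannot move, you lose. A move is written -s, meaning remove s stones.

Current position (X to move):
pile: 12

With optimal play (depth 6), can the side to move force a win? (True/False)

p1 X@[12]: -2[10]-1 -5[7]+1*
p2 O@[7]: -2[5]-1* -5[2]-1
p3 X@[5]: -2[3]-1 -5[0]+1*
p4 O@[0] terminal -1; root [12] d6

X winning at [12]: True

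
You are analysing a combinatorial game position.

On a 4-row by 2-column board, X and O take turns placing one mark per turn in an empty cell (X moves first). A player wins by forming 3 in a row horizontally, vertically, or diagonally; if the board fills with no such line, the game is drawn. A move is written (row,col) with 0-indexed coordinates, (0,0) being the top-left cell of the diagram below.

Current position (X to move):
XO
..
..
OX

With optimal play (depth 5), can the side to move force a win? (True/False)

p1 X@[XO/../../OX]: (1,0)[XO/X./../OX]+0* (1,1)[XO/.X/../OX]+0 (2,0)[XO/../X./OX]+0 (2,1)[XO/../.X/OX]+0
p2 O@[XO/X./../OX]: (1,1)[XO/XO/../OX]-1 (2,0)[XO/X./O./OX]+0* (2,1)[XO/X./.O/OX]-1
p3 X@[XO/X./O./OX]: (1,1)[XO/XX/O./OX]+0* (2,1)[XO/X./OX/OX]+0
p4 O@[XO/XX/O./OX]: (2,1)[XO/XX/OO/OX]+0*
p5 X@[XO/XX/OO/OX] terminal +0; root [XO/../../OX] d5

X winning at [XO/../../OX]: False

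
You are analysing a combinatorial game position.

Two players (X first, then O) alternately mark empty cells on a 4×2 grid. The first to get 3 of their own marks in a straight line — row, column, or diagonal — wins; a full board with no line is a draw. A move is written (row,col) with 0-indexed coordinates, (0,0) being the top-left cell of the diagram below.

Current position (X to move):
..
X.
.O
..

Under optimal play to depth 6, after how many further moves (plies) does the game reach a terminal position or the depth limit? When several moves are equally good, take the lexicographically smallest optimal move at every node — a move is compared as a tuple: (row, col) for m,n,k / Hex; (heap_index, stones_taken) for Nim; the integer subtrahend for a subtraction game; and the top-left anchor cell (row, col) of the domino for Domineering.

PV length from [../X./.O/..]: 3 plies

p1 X@[../X./.O/..]: (0,0)[X./X./.O/..]+0 (0,1)[.X/X./.O/..]+0 (1,1)[../XX/.O/..]+0 (2,0)[../X./XO/..]+1* (3,0)[../X./.O/X.]+0 (3,1)[../X./.O/.X]+0
p2 O@[../X./XO/..]: (0,0)[O./X./XO/..]-1* (0,1)[.O/X./XO/..]-1 (1,1)[../XO/XO/..]-1 (3,0)[../X./XO/O.]-1 (3,1)[../X./XO/.O]-1
p3 X@[O./X./XO/..]: (0,1)[OX/X./XO/..]+0 (1,1)[O./XX/XO/..]+0 (3,0)[O./X./XO/X.]+1* (3,1)[O./X./XO/.X]+0
p4 O@[O./X./XO/X.] terminal -1; root [../X./.O/..] d6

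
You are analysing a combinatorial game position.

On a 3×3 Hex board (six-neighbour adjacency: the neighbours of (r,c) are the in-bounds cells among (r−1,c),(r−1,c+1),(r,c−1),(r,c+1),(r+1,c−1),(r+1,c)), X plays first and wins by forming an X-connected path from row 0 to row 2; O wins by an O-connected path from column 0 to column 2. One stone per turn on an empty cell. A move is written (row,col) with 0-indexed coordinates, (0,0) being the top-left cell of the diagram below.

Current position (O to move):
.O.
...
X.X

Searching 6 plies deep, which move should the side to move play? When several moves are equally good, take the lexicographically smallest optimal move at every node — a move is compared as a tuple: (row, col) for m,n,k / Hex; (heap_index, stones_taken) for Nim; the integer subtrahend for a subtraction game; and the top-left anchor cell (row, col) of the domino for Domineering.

p1 O@[.O./.../X.X]: (0,0)[OO./.../X.X]-1 (0,2)[.OO/.../X.X]+1* (1,0)[.O./O../X.X]-1 (1,1)[.O./.O./X.X]+1 (1,2)[.O./..O/X.X]+1 (2,1)[.O./.../XOX]-1
p2 X@[.OO/.../X.X]: (0,0)[XOO/.../X.X]-1* (1,0)[.OO/X../X.X]-1 (1,1)[.OO/.X./X.X]-1 (1,2)[.OO/..X/X.X]-1 (2,1)[.OO/.../XXX]-1
p3 O@[XOO/.../X.X]: (1,0)[XOO/O../X.X]+1* (1,1)[XOO/.O./X.X]-1 (1,2)[XOO/..O/X.X]-1 (2,1)[XOO/.../XOX]-1
p4 X@[XOO/O../X.X] terminal -1; root [.O./.../X.X] d6

O's best at [.O./.../X.X]: (0,2)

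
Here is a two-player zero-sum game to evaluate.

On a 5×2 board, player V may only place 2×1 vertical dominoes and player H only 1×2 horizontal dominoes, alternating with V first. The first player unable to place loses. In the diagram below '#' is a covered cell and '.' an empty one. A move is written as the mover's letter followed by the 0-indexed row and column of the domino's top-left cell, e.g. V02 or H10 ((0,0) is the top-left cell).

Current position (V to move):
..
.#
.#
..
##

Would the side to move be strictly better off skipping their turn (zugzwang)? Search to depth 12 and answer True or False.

zugzwang(../.#/.#/../##, V) = True

[../.#/.#/../##] V move#1: V00:-1/#./##/.#/../##*, V10:-1/../##/##/../##, V20:-1/../.#/##/#./##
[#./##/.#/../##] H move#2: H30:+1/#./##/.#/##/##*
[#./##/.#/##/##] end (terminal -1, V#3); searched ../.#/.#/../## to 12
pass branch (H moves first from the same position):
  | [../.#/.#/../##] H move#1: H00:-1/##/.#/.#/../##*, H30:-1/../.#/.#/##/##
  | [##/.#/.#/../##] V move#2: V10:-1/##/##/##/../##, V20:+1/##/.#/##/#./##*
  | [##/.#/##/#./##] end (terminal -1, H#3); searched ../.#/.#/../## to 12
V moving scores -1; V passing scores +1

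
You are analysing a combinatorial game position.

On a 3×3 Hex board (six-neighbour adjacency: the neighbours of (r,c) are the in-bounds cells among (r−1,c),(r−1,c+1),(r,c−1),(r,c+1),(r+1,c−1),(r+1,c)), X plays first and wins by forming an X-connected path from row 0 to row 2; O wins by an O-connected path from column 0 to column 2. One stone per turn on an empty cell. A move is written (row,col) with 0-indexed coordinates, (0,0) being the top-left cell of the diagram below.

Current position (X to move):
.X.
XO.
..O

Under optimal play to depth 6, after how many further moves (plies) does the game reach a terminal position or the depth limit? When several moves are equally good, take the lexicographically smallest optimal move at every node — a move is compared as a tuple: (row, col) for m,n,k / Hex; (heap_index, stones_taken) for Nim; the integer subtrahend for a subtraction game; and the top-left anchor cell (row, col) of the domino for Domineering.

PV length from [.X./XO./..O]: 1 ply

[.X./XO./..O] X move#1: (0,0):-1/XX./XO./..O, (0,2):-1/.XX/XO./..O, (1,2):-1/.X./XOX/..O, (2,0):+1/.X./XO./X.O*, (2,1):-1/.X./XO./.XO
[.X./XO./X.O] end (terminal -1, O#2); searched .X./XO./..O to 6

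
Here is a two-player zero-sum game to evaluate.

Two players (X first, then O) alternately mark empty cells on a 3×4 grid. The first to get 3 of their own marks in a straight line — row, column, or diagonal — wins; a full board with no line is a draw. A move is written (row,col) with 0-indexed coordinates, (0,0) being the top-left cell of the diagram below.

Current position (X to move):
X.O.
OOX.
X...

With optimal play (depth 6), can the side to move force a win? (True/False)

p1 X@[X.O./OOX./X...]: (0,1)[XXO./OOX./X...]+1* (0,3)[X.OX/OOX./X...]+0 (1,3)[X.O./OOXX/X...]-1 (2,1)[X.O./OOX./XX..]+1 (2,2)[X.O./OOX./X.X.]+0 (2,3)[X.O./OOX./X..X]-1
p2 O@[XXO./OOX./X...]: (0,3)[XXOO/OOX./X...]-1* (1,3)[XXO./OOXO/X...]-1 (2,1)[XXO./OOX./XO..]-1 (2,2)[XXO./OOX./X.O.]-1 (2,3)[XXO./OOX./X..O]-1
p3 X@[XXOO/OOX./X...]: (1,3)[XXOO/OOXX/X...]+0 (2,1)[XXOO/OOX./XX..]+1* (2,2)[XXOO/OOX./X.X.]+1 (2,3)[XXOO/OOX./X..X]+1
p4 O@[XXOO/OOX./XX..]: (1,3)[XXOO/OOXO/XX..]-1* (2,2)[XXOO/OOX./XXO.]-1 (2,3)[XXOO/OOX./XX.O]-1
p5 X@[XXOO/OOXO/XX..]: (2,2)[XXOO/OOXO/XXX.]+1* (2,3)[XXOO/OOXO/XX.X]+1
p6 O@[XXOO/OOXO/XXX.] terminal -1; root [X.O./OOX./X...] d6

X winning at [X.O./OOX./X...]: True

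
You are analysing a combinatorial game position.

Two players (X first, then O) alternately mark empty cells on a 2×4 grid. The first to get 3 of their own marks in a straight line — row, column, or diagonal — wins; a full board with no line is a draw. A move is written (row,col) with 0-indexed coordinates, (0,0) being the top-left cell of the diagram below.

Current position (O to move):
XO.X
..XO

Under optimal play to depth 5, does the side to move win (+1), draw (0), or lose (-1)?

p1 O@[XO.X/..XO]: (0,2)[XOOX/..XO]+0* (1,0)[XO.X/O.XO]+0 (1,1)[XO.X/.OXO]+0
p2 X@[XOOX/..XO]: (1,0)[XOOX/X.XO]+0* (1,1)[XOOX/.XXO]+0
p3 O@[XOOX/X.XO]: (1,1)[XOOX/XOXO]+0*
p4 X@[XOOX/XOXO] terminal +0; root [XO.X/..XO] d5

value(XO.X/..XO, O) = 0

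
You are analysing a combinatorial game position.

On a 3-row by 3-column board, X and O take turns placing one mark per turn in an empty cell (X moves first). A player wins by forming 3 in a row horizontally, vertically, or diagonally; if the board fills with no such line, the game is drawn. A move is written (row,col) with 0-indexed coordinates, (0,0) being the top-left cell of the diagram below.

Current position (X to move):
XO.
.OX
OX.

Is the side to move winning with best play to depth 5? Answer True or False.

X winning at [XO./.OX/OX.]: False

p1 X@[XO./.OX/OX.]: (0,2)[XOX/.OX/OX.]+0* (1,0)[XO./XOX/OX.]-1 (2,2)[XO./.OX/OXX]-1
p2 O@[XOX/.OX/OX.]: (1,0)[XOX/OOX/OX.]-1 (2,2)[XOX/.OX/OXO]+0*
p3 X@[XOX/.OX/OXO]: (1,0)[XOX/XOX/OXO]+0*
p4 O@[XOX/XOX/OXO] terminal +0; root [XO./.OX/OX.] d5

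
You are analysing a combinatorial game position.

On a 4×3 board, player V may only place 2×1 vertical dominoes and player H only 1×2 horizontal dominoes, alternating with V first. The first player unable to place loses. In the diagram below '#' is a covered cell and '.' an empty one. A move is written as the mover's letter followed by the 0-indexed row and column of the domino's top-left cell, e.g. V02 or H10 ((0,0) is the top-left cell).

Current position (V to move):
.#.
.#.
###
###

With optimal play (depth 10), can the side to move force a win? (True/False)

V winning at [.#./.#./###/###]: True

[.#./.#./###/###] V move#1: V00:+1/##./##./###/###*, V02:+1/.##/.##/###/###
[##./##./###/###] end (terminal -1, H#2); searched .#./.#./###/### to 10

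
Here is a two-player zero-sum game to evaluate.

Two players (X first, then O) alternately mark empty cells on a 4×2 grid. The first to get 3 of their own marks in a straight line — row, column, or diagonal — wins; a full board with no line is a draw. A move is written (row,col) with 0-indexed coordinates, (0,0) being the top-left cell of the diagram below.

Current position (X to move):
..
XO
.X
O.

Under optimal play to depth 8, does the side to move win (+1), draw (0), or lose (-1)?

value(../XO/.X/O., X) = 0

p1 X@[../XO/.X/O.]: (0,0)[X./XO/.X/O.]+0* (0,1)[.X/XO/.X/O.]+0 (2,0)[../XO/XX/O.]+0 (3,1)[../XO/.X/OX]+0
p2 O@[X./XO/.X/O.]: (0,1)[XO/XO/.X/O.]-1 (2,0)[X./XO/OX/O.]+0* (3,1)[X./XO/.X/OO]-1
p3 X@[X./XO/OX/O.]: (0,1)[XX/XO/OX/O.]+0* (3,1)[X./XO/OX/OX]+0
p4 O@[XX/XO/OX/O.]: (3,1)[XX/XO/OX/OO]+0*
p5 X@[XX/XO/OX/OO] terminal +0; root [../XO/.X/O.] d8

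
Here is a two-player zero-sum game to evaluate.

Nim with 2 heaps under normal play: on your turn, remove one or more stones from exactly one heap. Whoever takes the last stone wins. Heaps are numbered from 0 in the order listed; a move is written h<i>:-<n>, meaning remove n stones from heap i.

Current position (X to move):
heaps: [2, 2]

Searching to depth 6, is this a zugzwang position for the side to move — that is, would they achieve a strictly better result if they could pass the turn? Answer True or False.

p1 X@[(2,2)]: h0:-1[(1,2)]-1* h0:-2[(0,2)]-1 h1:-1[(2,1)]-1 h1:-2[(2,0)]-1
p2 O@[(1,2)]: h0:-1[(0,2)]-1 h1:-1[(1,1)]+1* h1:-2[(1,0)]-1
p3 X@[(1,1)]: h0:-1[(0,1)]-1* h1:-1[(1,0)]-1
p4 O@[(0,1)]: h1:-1[(0,0)]+1*
p5 X@[(0,0)] terminal -1; root [(2,2)] d6
suppose X passes — search the same position with O to move:
pass> p1 O@[(2,2)]: h0:-1[(1,2)]-1* h0:-2[(0,2)]-1 h1:-1[(2,1)]-1 h1:-2[(2,0)]-1
pass> p2 X@[(1,2)]: h0:-1[(0,2)]-1 h1:-1[(1,1)]+1* h1:-2[(1,0)]-1
pass> p3 O@[(1,1)]: h0:-1[(0,1)]-1* h1:-1[(1,0)]-1
pass> p4 X@[(0,1)]: h1:-1[(0,0)]+1*
pass> p5 O@[(0,0)] terminal -1; root [(2,2)] d6
for X: play -1, pass +1

zugzwang((2,2), X) = True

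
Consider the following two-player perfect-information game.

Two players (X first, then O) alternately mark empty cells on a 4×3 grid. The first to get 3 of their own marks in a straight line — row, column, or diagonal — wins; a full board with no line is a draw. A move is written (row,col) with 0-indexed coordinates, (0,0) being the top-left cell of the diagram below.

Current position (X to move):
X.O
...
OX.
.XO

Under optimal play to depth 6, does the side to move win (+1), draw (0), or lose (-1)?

value(X.O/.../OX./.XO, X) = +1

[X.O/.../OX./.XO] X move#1: (0,1):-1/XXO/.../OX./.XO, (1,0):-1/X.O/X../OX./.XO, (1,1):+1/X.O/.X./OX./.XO*, (1,2):-1/X.O/..X/OX./.XO, (2,2):-1/X.O/.../OXX/.XO, (3,0):-1/X.O/.../OX./XXO
[X.O/.X./OX./.XO] end (terminal -1, O#2); searched X.O/.../OX./.XO to 6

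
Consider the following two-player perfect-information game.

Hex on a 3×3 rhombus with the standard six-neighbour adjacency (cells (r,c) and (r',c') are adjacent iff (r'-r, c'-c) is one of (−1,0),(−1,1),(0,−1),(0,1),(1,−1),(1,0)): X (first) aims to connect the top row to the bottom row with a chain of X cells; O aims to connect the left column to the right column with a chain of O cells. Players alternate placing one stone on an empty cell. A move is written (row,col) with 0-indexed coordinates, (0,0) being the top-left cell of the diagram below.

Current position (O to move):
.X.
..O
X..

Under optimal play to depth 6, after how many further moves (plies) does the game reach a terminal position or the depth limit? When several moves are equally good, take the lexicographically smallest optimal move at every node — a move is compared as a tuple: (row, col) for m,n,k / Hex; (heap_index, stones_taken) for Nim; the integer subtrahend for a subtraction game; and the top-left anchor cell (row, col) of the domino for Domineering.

p1 O@[.X./..O/X..]: (0,0)[OX./..O/X..]-1* (0,2)[.XO/..O/X..]-1 (1,0)[.X./O.O/X..]-1 (1,1)[.X./.OO/X..]-1 (2,1)[.X./..O/XO.]-1 (2,2)[.X./..O/X.O]-1
p2 X@[OX./..O/X..]: (0,2)[OXX/..O/X..]+1* (1,0)[OX./X.O/X..]+1 (1,1)[OX./.XO/X..]+1 (2,1)[OX./..O/XX.]+1 (2,2)[OX./..O/X.X]+1
p3 O@[OXX/..O/X..]: (1,0)[OXX/O.O/X..]-1* (1,1)[OXX/.OO/X..]-1 (2,1)[OXX/..O/XO.]-1 (2,2)[OXX/..O/X.O]-1
p4 X@[OXX/O.O/X..]: (1,1)[OXX/OXO/X..]+1* (2,1)[OXX/O.O/XX.]-1 (2,2)[OXX/O.O/X.X]-1
p5 O@[OXX/OXO/X..] terminal -1; root [.X./..O/X..] d6

PV length from [.X./..O/X..]: 4 plies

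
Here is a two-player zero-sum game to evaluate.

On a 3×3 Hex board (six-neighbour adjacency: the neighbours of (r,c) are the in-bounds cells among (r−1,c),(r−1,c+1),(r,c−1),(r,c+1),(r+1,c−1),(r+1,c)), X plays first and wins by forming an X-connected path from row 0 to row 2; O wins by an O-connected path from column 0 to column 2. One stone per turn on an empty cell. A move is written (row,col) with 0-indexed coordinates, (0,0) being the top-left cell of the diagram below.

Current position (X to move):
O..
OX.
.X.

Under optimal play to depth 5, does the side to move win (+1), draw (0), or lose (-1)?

p1 X@[O../OX./.X.]: (0,1)[OX./OX./.X.]+1* (0,2)[O.X/OX./.X.]+1 (1,2)[O../OXX/.X.]+1 (2,0)[O../OX./XX.]+1 (2,2)[O../OX./.XX]+1
p2 O@[OX./OX./.X.] terminal -1; root [O../OX./.X.] d5

value(O../OX./.X., X) = +1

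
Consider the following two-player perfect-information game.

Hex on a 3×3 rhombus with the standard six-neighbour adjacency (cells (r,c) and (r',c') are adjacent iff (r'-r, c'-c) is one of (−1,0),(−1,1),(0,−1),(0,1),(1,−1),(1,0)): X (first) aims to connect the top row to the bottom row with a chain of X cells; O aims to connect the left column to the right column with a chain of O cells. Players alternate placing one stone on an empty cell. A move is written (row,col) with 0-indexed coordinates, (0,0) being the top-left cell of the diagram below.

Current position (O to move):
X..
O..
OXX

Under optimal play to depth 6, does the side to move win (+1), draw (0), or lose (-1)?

value(X../O../OXX, O) = +1

[X../O../OXX] O move#1: (0,1):-1/XO./O../OXX, (0,2):+1/X.O/O../OXX*, (1,1):+1/X../OO./OXX, (1,2):-1/X../O.O/OXX
[X.O/O../OXX] X move#2: (0,1):-1/XXO/O../OXX*, (1,1):-1/X.O/OX./OXX, (1,2):-1/X.O/O.X/OXX
[XXO/O../OXX] O move#3: (1,1):+1/XXO/OO./OXX*, (1,2):-1/XXO/O.O/OXX
[XXO/OO./OXX] end (terminal -1, X#4); searched X../O../OXX to 6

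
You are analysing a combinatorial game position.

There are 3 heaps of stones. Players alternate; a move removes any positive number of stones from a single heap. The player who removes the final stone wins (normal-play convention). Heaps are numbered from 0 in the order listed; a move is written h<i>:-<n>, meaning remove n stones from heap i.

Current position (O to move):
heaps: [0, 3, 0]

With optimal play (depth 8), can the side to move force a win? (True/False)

p1 O@[(0,3,0)]: h1:-1[(0,2,0)]-1 h1:-2[(0,1,0)]-1 h1:-3[(0,0,0)]+1*
p2 X@[(0,0,0)] terminal -1; root [(0,3,0)] d8

O winning at [(0,3,0)]: True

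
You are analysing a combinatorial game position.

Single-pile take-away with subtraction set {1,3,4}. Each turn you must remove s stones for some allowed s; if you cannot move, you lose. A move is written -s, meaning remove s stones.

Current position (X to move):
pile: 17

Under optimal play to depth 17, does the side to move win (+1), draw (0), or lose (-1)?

[17] X move#1: -1:+1/16*, -3:+1/14, -4:-1/13
[16] O move#2: -1:-1/15*, -3:-1/13, -4:-1/12
[15] X move#3: -1:+1/14*, -3:-1/12, -4:-1/11
[14] O move#4: -1:-1/13*, -3:-1/11, -4:-1/10
[13] X move#5: -1:-1/12, -3:-1/10, -4:+1/9*
[9] O move#6: -1:-1/8*, -3:-1/6, -4:-1/5
[8] X move#7: -1:+1/7*, -3:-1/5, -4:-1/4
[7] O move#8: -1:-1/6*, -3:-1/4, -4:-1/3
[6] X move#9: -1:-1/5, -3:-1/3, -4:+1/2*
[2] O move#10: -1:-1/1*
[1] X move#11: -1:+1/0*
[0] end (terminal -1, O#12); searched 17 to 17

value(17, X) = +1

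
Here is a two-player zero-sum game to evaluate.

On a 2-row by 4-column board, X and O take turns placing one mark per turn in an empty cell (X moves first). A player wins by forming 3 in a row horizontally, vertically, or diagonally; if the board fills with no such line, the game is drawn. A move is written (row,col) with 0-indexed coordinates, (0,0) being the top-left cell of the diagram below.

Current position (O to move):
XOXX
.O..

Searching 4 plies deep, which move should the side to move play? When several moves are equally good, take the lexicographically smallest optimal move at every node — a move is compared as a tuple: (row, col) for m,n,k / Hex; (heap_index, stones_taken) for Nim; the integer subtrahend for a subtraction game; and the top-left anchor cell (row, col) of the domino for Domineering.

O's best at [XOXX/.O..]: (1,2)

[XOXX/.O..] O move#1: (1,0):+0/XOXX/OO.., (1,2):+1/XOXX/.OO.*, (1,3):+0/XOXX/.O.O
[XOXX/.OO.] X move#2: (1,0):-1/XOXX/XOO.*, (1,3):-1/XOXX/.OOX
[XOXX/XOO.] O move#3: (1,3):+1/XOXX/XOOO*
[XOXX/XOOO] end (terminal -1, X#4); searched XOXX/.O.. to 4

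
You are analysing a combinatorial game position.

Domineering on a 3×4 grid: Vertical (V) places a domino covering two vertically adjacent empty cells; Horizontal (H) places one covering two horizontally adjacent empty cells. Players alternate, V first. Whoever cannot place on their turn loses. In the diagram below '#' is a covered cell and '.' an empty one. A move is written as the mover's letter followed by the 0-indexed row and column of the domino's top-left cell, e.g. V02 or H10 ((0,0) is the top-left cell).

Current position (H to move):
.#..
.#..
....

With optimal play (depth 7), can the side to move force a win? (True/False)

H winning at [.#../.#../....]: True

ply 1, H at .#../.#../.... | H02=-1→.###/.#../....; H12=+1→.#../.###/....*; H20=-1→.#../.#../##..; H21=-1→.#../.#../.##.; H22=-1→.#../.#../..##
ply 2, V at .#../.###/.... | V00=-1→##../####/....*; V10=-1→.#../####/#...
ply 3, H at ##../####/.... | H02=+1→####/####/....*; H20=+1→##../####/##..; H21=+1→##../####/.##.; H22=+1→##../####/..##
ply 4: ####/####/.... is terminal -1 (V); from .#../.#../.... depth 7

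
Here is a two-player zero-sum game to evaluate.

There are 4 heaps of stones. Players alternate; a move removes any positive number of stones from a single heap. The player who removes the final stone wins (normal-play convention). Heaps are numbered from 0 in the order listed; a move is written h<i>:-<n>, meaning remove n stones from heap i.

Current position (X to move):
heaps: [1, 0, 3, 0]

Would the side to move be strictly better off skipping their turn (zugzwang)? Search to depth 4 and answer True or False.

zugzwang((1,0,3,0), X) = False

[(1,0,3,0)] X move#1: h0:-1:-1/(0,0,3,0), h2:-1:-1/(1,0,2,0), h2:-2:+1/(1,0,1,0)*, h2:-3:-1/(1,0,0,0)
[(1,0,1,0)] O move#2: h0:-1:-1/(0,0,1,0)*, h2:-1:-1/(1,0,0,0)
[(0,0,1,0)] X move#3: h2:-1:+1/(0,0,0,0)*
[(0,0,0,0)] end (terminal -1, O#4); searched (1,0,3,0) to 4
suppose X passes — search the same position with O to move:
pass> [(1,0,3,0)] O move#1: h0:-1:-1/(0,0,3,0), h2:-1:-1/(1,0,2,0), h2:-2:+1/(1,0,1,0)*, h2:-3:-1/(1,0,0,0)
pass> [(1,0,1,0)] X move#2: h0:-1:-1/(0,0,1,0)*, h2:-1:-1/(1,0,0,0)
pass> [(0,0,1,0)] O move#3: h2:-1:+1/(0,0,0,0)*
pass> [(0,0,0,0)] end (terminal -1, X#4); searched (1,0,3,0) to 4
for X: play +1, pass -1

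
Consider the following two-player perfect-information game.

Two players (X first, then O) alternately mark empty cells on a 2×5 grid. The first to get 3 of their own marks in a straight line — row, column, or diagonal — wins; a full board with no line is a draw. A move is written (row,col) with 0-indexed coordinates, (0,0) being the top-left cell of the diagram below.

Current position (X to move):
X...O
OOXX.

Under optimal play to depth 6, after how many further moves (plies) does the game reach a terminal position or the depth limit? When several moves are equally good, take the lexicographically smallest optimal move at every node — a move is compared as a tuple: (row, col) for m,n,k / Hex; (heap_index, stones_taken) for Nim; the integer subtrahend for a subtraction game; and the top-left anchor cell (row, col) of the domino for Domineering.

ply 1, X at X...O/OOXX. | (0,1)=+1→XX..O/OOXX.*; (0,2)=+1→X.X.O/OOXX.; (0,3)=+0→X..XO/OOXX.; (1,4)=+1→X...O/OOXXX
ply 2, O at XX..O/OOXX. | (0,2)=-1→XXO.O/OOXX.*; (0,3)=-1→XX.OO/OOXX.; (1,4)=-1→XX..O/OOXXO
ply 3, X at XXO.O/OOXX. | (0,3)=+0→XXOXO/OOXX.; (1,4)=+1→XXO.O/OOXXX*
ply 4: XXO.O/OOXXX is terminal -1 (O); from X...O/OOXX. depth 6

PV length from [X...O/OOXX.]: 3 plies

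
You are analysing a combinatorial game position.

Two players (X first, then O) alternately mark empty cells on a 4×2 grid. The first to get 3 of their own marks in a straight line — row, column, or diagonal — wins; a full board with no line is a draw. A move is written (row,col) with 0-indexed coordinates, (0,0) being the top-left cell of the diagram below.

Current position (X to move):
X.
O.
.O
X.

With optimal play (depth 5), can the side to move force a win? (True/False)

[X./O./.O/X.] X move#1: (0,1):+0/XX/O./.O/X.*, (1,1):+0/X./OX/.O/X., (2,0):-1/X./O./XO/X., (3,1):+0/X./O./.O/XX
[XX/O./.O/X.] O move#2: (1,1):+0/XX/OO/.O/X.*, (2,0):+0/XX/O./OO/X., (3,1):+0/XX/O./.O/XO
[XX/OO/.O/X.] X move#3: (2,0):-1/XX/OO/XO/X., (3,1):+0/XX/OO/.O/XX*
[XX/OO/.O/XX] O move#4: (2,0):+0/XX/OO/OO/XX*
[XX/OO/OO/XX] end (terminal +0, X#5); searched X./O./.O/X. to 5

X winning at [X./O./.O/X.]: False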